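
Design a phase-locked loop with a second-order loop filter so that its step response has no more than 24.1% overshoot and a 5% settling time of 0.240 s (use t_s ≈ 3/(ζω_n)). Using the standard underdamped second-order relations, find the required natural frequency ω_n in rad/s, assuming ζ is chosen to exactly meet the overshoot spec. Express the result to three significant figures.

ω_n ≈ 30.3 rad/s

ζ = −ln(OS)/√(π² + (ln OS)²). With OS = 0.241, ln OS = −1.423 and ζ = 1.423/3.449 = 0.413.
From t_s ≈ 3/(ζω_n): ω_n = 3/(ζ·t_s) = 3/(0.413·0.240) = 30.3 rad/s.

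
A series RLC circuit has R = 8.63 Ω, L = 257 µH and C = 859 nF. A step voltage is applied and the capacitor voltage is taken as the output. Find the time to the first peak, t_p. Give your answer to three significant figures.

For a series RLC circuit (capacitor voltage as output), ω_n = 1/√(LC) = 1/√(257 µH · 859 nF) = 67300 rad/s.
ζ = (R/2)·√(C/L) = (8.63/2)·√(859 nF/257 µH) = 0.249.
ω_d = ω_n√(1−ζ²) = 65200 rad/s. t_p = π/ω_d = 0.0000482 s.

t_p ≈ 0.0000482 s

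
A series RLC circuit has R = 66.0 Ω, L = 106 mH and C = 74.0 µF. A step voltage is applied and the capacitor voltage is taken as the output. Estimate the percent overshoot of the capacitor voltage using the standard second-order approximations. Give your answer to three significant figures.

For a series RLC circuit (capacitor voltage as output), ω_n = 1/√(LC) = 1/√(106 mH · 74.0 µF) = 357 rad/s.
ζ = (R/2)·√(C/L) = (66.0/2)·√(74.0 µF/106 mH) = 0.872.
%OS = 100·exp(−πζ/√(1−ζ²)) = 0.372%.

%OS ≈ 0.372%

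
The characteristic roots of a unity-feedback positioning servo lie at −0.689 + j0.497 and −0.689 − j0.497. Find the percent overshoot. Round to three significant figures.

%OS ≈ 1.28%

The poles are at −σ ± jω_d with σ = 0.689 and ω_d = 0.497, so ω_n = √(σ²+ω_d²) = 0.850 rad/s and ζ = σ/ω_n = 0.811.
%OS = 100 e^{−πζ/√(1−ζ²)} with ζ = 0.811 gives 1.28%.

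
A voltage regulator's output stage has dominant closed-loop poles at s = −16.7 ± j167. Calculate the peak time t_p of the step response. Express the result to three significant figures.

t_p = π/ω_d with ω_d = 167 (the imaginary part), so t_p = 0.0188 s.

t_p ≈ 0.0188 s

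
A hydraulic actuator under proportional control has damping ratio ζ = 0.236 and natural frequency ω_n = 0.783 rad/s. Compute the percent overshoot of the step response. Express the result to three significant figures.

For an underdamped second-order system, %OS = 100·exp(−πζ/√(1−ζ²)).
πζ/√(1−ζ²) = π·0.236/√(1−0.0557) = 0.7630, so %OS = 100·e^(−0.7630) = 46.6%.

%OS ≈ 46.6%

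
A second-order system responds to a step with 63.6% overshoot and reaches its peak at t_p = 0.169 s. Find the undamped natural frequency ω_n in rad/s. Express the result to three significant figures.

ω_n ≈ 18.8 rad/s

The overshoot fixes ζ = −ln(OS)/√(π²+ln²(OS)) = 0.143.
t_p = π/ω_d ⇒ ω_d = 18.6 rad/s; then ω_n = ω_d/√(1−ζ²) = 18.8 rad/s.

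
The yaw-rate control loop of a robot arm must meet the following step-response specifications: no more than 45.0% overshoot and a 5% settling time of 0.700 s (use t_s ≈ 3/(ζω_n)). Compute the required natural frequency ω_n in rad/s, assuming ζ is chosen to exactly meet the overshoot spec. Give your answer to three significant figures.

ω_n ≈ 17.4 rad/s

Inverting the overshoot relation: ζ = |ln 0.450|/√(π² + ln²0.450) = 0.246.
From t_s ≈ 3/(ζω_n): ω_n = 3/(ζ·t_s) = 3/(0.246·0.700) = 17.4 rad/s.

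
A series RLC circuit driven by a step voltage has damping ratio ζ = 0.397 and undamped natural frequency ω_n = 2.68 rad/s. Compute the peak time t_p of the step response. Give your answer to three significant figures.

The damped frequency is ω_d = ω_n√(1−ζ²) = 2.68·√(1−0.158) = 2.46 rad/s.
Peak time t_p = π/ω_d = π/2.46 = 1.28 s.

t_p ≈ 1.28 s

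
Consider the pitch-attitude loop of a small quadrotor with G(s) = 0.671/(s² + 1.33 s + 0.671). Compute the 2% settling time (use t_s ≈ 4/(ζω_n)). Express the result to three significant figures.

t_s ≈ 6.02 s

Matching coefficients with s² + 2ζω_n s + ω_n² gives ω_n² = 0.671 ⇒ ω_n = 0.819 rad/s, and ζ = 1.33/(2ω_n) = 0.812.
t_s ≈ 4/(ζω_n) = 4/(0.812·0.819) = 6.02 s.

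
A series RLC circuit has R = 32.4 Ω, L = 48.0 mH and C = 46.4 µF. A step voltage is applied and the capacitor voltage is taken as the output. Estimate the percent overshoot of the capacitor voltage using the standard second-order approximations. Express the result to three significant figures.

%OS ≈ 16.0%

For a series RLC circuit (capacitor voltage as output), ω_n = 1/√(LC) = 1/√(48.0 mH · 46.4 µF) = 670 rad/s.
ζ = (R/2)·√(C/L) = (32.4/2)·√(46.4 µF/48.0 mH) = 0.504.
Overshoot: exp(−π·0.504/√(1−0.504²)) = 0.160, i.e. 16.0%.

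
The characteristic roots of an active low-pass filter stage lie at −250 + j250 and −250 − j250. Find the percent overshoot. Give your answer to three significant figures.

%OS ≈ 4.32%

|pole| = ω_n = √(250² + 250²) = 354 rad/s; ζ = cos θ = σ/ω_n = 0.707.
Overshoot: exp(−π·0.707/√(1−0.707²)) = 0.0432, i.e. 4.32%.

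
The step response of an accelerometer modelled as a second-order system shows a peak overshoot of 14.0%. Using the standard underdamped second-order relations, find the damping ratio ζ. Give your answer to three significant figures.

ζ ≈ 0.531

Inverting the overshoot relation: ζ = |ln 0.140|/√(π² + ln²0.140) = 0.531.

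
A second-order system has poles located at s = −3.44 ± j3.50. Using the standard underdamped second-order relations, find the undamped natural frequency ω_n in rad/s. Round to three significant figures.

The poles are at −σ ± jω_d with σ = 3.44 and ω_d = 3.50, so ω_n = √(σ²+ω_d²) = 4.91 rad/s and ζ = σ/ω_n = 0.701.

ω_n ≈ 4.91 rad/s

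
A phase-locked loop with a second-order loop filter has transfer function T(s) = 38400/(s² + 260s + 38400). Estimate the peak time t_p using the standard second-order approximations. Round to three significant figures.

ω_n = √38400 = 196 rad/s; ζ = 260/(2·196) = 0.663.
ω_d = ω_n√(1−ζ²) = 147 rad/s. Then t_p = π/ω_d = 0.0214 s.

t_p ≈ 0.0214 s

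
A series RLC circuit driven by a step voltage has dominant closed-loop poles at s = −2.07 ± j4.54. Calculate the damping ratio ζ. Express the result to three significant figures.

ζ ≈ 0.415

|pole| = ω_n = √(2.07² + 4.54²) = 4.99 rad/s; ζ = cos θ = σ/ω_n = 0.415.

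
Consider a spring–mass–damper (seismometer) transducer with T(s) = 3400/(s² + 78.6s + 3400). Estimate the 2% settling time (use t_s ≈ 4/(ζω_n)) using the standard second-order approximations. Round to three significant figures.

Matching coefficients with s² + 2ζω_n s + ω_n² gives ω_n² = 3400 ⇒ ω_n = 58.3 rad/s, and ζ = 78.6/(2ω_n) = 0.674.
t_s ≈ 4/(ζω_n) = 4/(0.674·58.3) = 0.102 s.

t_s ≈ 0.102 s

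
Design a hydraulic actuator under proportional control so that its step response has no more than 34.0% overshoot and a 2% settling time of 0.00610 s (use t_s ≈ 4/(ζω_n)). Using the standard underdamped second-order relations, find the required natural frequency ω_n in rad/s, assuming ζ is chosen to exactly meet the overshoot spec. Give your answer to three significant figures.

ω_n ≈ 2020 rad/s

Inverting the overshoot relation: ζ = |ln 0.340|/√(π² + ln²0.340) = 0.325.
From t_s ≈ 4/(ζω_n): ω_n = 4/(ζ·t_s) = 4/(0.325·0.00610) = 2020 rad/s.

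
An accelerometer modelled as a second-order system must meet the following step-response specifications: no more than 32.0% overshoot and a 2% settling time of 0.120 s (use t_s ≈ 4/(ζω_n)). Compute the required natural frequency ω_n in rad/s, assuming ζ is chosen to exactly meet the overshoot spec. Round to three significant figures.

From %OS = 100·exp(−πζ/√(1−ζ²)), invert to get ζ = −ln(OS)/√(π² + ln²(OS)) with OS = 0.320.
−ln 0.320 = 1.139, so ζ = 1.139/√(π² + 1.298) = 0.341.
Then ω_n = 4/(ζ t_s) = 4/(0.341 × 0.120) = 97.8 rad/s.

ω_n ≈ 97.8 rad/s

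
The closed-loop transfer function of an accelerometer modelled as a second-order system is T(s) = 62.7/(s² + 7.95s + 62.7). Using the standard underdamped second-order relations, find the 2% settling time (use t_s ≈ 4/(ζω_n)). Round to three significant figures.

Comparing the denominator to s² + 2ζω_n s + ω_n²: ω_n = √62.7 = 7.92 rad/s, and 2ζω_n = 7.95 so ζ = 7.95/(2·7.92) = 0.502.
t_s ≈ 4/(ζω_n) = 4/(0.502·7.92) = 1.01 s.

t_s ≈ 1.01 s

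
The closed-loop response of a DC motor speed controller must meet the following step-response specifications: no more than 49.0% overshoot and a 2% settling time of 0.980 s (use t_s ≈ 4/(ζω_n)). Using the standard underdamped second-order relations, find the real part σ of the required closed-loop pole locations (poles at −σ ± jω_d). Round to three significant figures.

The settling-time spec alone fixes σ = ζω_n = 4/t_s = 4/0.980 = 4.08.
(Overshoot then fixes ζ = 0.221 and hence ω_d = σ·√(1−ζ²)/ζ = 18.0 rad/s.)

σ ≈ 4.08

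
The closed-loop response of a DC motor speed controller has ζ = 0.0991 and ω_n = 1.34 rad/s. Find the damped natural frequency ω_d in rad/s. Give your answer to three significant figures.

ω_d = ω_n√(1−ζ²) = 1.34·√0.990 = 1.33 rad/s.

ω_d ≈ 1.33 rad/s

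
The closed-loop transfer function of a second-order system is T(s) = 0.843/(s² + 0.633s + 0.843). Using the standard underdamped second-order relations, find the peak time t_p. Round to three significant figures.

t_p ≈ 3.65 s

Comparing the denominator to s² + 2ζω_n s + ω_n²: ω_n = √0.843 = 0.918 rad/s, and 2ζω_n = 0.633 so ζ = 0.633/(2·0.918) = 0.345.
The damped frequency ω_d = ω_n√(1−ζ²) = 0.862 rad/s. Then t_p = π/ω_d = 3.65 s.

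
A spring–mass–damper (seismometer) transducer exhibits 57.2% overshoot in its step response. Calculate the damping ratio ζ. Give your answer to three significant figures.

From %OS = 100·exp(−πζ/√(1−ζ²)), invert to get ζ = −ln(OS)/√(π² + ln²(OS)) with OS = 0.572.
−ln 0.572 = 0.5586, so ζ = 0.5586/√(π² + 0.3121) = 0.175.

ζ ≈ 0.175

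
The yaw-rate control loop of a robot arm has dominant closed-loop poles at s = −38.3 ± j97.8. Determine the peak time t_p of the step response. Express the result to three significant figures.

t_p = π/ω_d with ω_d = 97.8 (the imaginary part), so t_p = 0.0321 s.

t_p ≈ 0.0321 s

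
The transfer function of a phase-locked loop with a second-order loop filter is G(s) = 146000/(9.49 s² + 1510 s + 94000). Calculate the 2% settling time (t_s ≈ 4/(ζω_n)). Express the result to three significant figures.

t_s ≈ 0.0503 s

Dividing through by 9.49: denominator becomes s² + 159.1 s + 9905.
So ω_n = √9905 = 99.5 rad/s and ζ = 159.1/(2·99.5) = 0.799.
t_s ≈ 4/(ζω_n) = 0.0503 s.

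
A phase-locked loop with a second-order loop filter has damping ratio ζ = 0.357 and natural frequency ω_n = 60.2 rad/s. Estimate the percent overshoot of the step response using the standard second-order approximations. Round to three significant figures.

%OS ≈ 30.1%

For an underdamped second-order system, %OS = 100·exp(−πζ/√(1−ζ²)).
πζ/√(1−ζ²) = π·0.357/√(1−0.127) = 1.201, so %OS = 100·e^(−1.201) = 30.1%.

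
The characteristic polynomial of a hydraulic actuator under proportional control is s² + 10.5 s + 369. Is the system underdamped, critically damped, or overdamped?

underdamped

a² − 4b = 10.5² − 4·369 < 0 (complex roots); the system is underdamped.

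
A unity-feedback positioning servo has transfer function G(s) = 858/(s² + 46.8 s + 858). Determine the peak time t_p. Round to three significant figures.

Comparing the denominator to s² + 2ζω_n s + ω_n²: ω_n = √858 = 29.3 rad/s, and 2ζω_n = 46.8 so ζ = 46.8/(2·29.3) = 0.799.
ω_d = 29.3·√(1 − 0.799²) = 17.6 rad/s. Then t_p = π/ω_d = 0.178 s.

t_p ≈ 0.178 s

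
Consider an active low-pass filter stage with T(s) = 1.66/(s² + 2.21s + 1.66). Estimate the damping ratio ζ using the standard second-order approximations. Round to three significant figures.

Matching coefficients with s² + 2ζω_n s + ω_n² gives ω_n² = 1.66 ⇒ ω_n = 1.29 rad/s, and ζ = 2.21/(2ω_n) = 0.858.

ζ ≈ 0.858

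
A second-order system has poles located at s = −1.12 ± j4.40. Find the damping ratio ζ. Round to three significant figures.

ζ ≈ 0.247

With σ = 1.12, ω_d = 4.40: ω_n = √(σ²+ω_d²) = 4.54 rad/s, ζ = σ/ω_n = 0.247.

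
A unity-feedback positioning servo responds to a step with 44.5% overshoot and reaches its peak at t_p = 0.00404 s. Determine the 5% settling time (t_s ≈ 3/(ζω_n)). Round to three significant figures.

From the overshoot, ζ = −ln(OS)/√(π²+ln²(OS)) = 0.250.
From t_p = π/ω_d, ω_d = π/0.00404 = 778 rad/s, so ω_n = ω_d/√(1−ζ²) = 803 rad/s.
t_s ≈ 3/(ζω_n) = 3/(0.250·803) = 0.0150 s.

t_s ≈ 0.0150 s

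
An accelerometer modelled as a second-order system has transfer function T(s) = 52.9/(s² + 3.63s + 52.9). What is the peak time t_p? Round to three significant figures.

Matching coefficients with s² + 2ζω_n s + ω_n² gives ω_n² = 52.9 ⇒ ω_n = 7.27 rad/s, and ζ = 3.63/(2ω_n) = 0.250.
The damped frequency ω_d = ω_n√(1−ζ²) = 7.04 rad/s. Then t_p = π/ω_d = 0.446 s.

t_p ≈ 0.446 s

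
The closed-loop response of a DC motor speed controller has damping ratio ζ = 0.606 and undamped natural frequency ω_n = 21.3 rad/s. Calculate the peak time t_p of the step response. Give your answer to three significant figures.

t_p ≈ 0.185 s

The damped frequency is ω_d = ω_n√(1−ζ²) = 21.3·√(1−0.367) = 16.9 rad/s.
Peak time t_p = π/ω_d = π/16.9 = 0.185 s.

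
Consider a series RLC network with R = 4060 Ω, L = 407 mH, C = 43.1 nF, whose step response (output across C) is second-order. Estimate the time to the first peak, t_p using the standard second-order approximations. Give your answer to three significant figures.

t_p ≈ 0.000554 s

For a series RLC circuit (capacitor voltage as output), ω_n = 1/√(LC) = 1/√(407 mH · 43.1 nF) = 7550 rad/s.
ζ = (R/2)·√(C/L) = (4060/2)·√(43.1 nF/407 mH) = 0.661.
ω_d = ω_n√(1−ζ²) = 5670 rad/s. t_p = π/ω_d = 0.000554 s.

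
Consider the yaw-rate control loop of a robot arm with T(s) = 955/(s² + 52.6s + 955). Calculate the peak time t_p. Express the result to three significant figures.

Comparing the denominator to s² + 2ζω_n s + ω_n²: ω_n = √955 = 30.9 rad/s, and 2ζω_n = 52.6 so ζ = 52.6/(2·30.9) = 0.851.
ω_d = 30.9·√(1 − 0.851²) = 16.2 rad/s. Then t_p = π/ω_d = 0.194 s.

t_p ≈ 0.194 s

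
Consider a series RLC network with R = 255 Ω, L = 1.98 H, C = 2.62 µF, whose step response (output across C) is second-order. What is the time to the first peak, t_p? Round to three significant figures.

For a series RLC circuit (capacitor voltage as output), ω_n = 1/√(LC) = 1/√(1.98 H · 2.62 µF) = 439 rad/s.
ζ = (R/2)·√(C/L) = (255/2)·√(2.62 µF/1.98 H) = 0.147.
ω_d = 439·√(1 − 0.147²) = 434 rad/s. t_p = π/ω_d = 0.00723 s.

t_p ≈ 0.00723 s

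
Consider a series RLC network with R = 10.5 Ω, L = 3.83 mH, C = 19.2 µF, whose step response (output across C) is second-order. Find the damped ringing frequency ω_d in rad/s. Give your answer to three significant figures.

For a series RLC circuit (capacitor voltage as output), ω_n = 1/√(LC) = 1/√(3.83 mH · 19.2 µF) = 3690 rad/s.
ζ = (R/2)·√(C/L) = (10.5/2)·√(19.2 µF/3.83 mH) = 0.372.
ω_d = 3690·√(1 − 0.372²) = 3420 rad/s.

ω_d ≈ 3420 rad/s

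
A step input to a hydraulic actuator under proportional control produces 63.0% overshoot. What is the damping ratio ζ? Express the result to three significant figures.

ζ = −ln(OS)/√(π² + (ln OS)²). With OS = 0.630, ln OS = −0.4620 and ζ = 0.4620/3.175 = 0.146.

ζ ≈ 0.146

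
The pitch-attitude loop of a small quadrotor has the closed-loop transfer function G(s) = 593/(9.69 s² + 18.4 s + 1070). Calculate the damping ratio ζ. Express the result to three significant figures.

Dividing through by 9.69: denominator becomes s² + 1.899 s + 110.4.
So ω_n = √110.4 = 10.5 rad/s and ζ = 1.899/(2·10.5) = 0.0904.

ζ ≈ 0.0904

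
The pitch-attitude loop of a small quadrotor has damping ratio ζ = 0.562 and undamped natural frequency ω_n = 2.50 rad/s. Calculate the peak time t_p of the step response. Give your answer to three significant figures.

The damped frequency is ω_d = ω_n√(1−ζ²) = 2.50·√(1−0.316) = 2.07 rad/s.
Peak time t_p = π/ω_d = π/2.07 = 1.52 s.

t_p ≈ 1.52 s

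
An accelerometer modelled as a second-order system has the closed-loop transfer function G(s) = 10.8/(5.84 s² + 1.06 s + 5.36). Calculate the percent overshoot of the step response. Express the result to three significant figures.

%OS ≈ 74.2%

Dividing through by 5.84: denominator becomes s² + 0.1815 s + 0.9178.
So ω_n = √0.9178 = 0.958 rad/s and ζ = 0.1815/(2·0.958) = 0.0947.
%OS = 100 e^{−πζ/√(1−ζ²)} with ζ = 0.0947 gives 74.2%.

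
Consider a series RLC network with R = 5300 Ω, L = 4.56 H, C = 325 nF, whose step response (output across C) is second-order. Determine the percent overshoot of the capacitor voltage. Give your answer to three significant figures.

For a series RLC circuit (capacitor voltage as output), ω_n = 1/√(LC) = 1/√(4.56 H · 325 nF) = 821 rad/s.
ζ = (R/2)·√(C/L) = (5300/2)·√(325 nF/4.56 H) = 0.707.
%OS = 100 e^{−πζ/√(1−ζ²)} with ζ = 0.707 gives 4.31%.

%OS ≈ 4.31%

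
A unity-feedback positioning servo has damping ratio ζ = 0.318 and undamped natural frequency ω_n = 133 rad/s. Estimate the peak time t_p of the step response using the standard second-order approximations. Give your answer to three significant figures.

The damped frequency is ω_d = ω_n√(1−ζ²) = 133·√(1−0.101) = 126 rad/s.
Peak time t_p = π/ω_d = π/126 = 0.0249 s.

t_p ≈ 0.0249 s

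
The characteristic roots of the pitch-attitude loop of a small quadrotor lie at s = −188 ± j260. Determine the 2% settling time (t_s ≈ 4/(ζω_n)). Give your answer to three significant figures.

For poles at −σ ± jω_d, ζω_n = σ = 188, so t_s ≈ 4/σ = 0.0213 s.

t_s ≈ 0.0213 s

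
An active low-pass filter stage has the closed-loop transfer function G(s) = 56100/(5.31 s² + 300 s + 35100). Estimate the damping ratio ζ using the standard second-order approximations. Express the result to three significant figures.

Dividing through by 5.31: denominator becomes s² + 56.50 s + 6610.
So ω_n = √6610 = 81.3 rad/s and ζ = 56.50/(2·81.3) = 0.347.

ζ ≈ 0.347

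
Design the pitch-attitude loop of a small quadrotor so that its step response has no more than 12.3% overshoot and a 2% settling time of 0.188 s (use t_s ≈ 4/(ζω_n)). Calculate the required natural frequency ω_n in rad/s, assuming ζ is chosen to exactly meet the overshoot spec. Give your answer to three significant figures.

ζ = −ln(OS)/√(π² + (ln OS)²). With OS = 0.123, ln OS = −2.096 and ζ = 2.096/3.776 = 0.555.
Then ω_n = 4/(ζ t_s) = 4/(0.555 × 0.188) = 38.3 rad/s.

ω_n ≈ 38.3 rad/s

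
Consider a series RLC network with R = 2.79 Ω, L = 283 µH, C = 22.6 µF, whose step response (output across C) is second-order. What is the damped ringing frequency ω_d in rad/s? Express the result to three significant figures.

For a series RLC circuit (capacitor voltage as output), ω_n = 1/√(LC) = 1/√(283 µH · 22.6 µF) = 12500 rad/s.
ζ = (R/2)·√(C/L) = (2.79/2)·√(22.6 µF/283 µH) = 0.394.
The damped frequency ω_d = ω_n√(1−ζ²) = 11500 rad/s.

ω_d ≈ 11500 rad/s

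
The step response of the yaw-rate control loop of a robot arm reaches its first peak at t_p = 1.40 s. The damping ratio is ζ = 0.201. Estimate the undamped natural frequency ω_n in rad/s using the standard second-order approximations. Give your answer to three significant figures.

Peak time t_p = π/ω_d, so ω_d = π/t_p = π/1.40 = 2.24 rad/s.
ω_n = ω_d/√(1−ζ²) = 2.24/√0.960 = 2.29 rad/s.

ω_n ≈ 2.29 rad/s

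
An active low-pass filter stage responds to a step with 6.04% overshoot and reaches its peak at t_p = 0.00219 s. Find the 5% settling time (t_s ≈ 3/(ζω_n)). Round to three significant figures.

t_s ≈ 0.00234 s

From the overshoot, ζ = −ln(OS)/√(π²+ln²(OS)) = 0.666.
From t_p = π/ω_d, ω_d = π/0.00219 = 1430 rad/s, so ω_n = ω_d/√(1−ζ²) = 1920 rad/s.
t_s ≈ 3/(ζω_n) = 3/(0.666·1920) = 0.00234 s.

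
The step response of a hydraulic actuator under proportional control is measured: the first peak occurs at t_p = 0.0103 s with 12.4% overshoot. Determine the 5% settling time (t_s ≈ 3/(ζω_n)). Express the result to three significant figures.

The overshoot fixes ζ = −ln(OS)/√(π²+ln²(OS)) = 0.553.
t_p = π/ω_d ⇒ ω_d = 305 rad/s; then ω_n = ω_d/√(1−ζ²) = 366 rad/s.
t_s ≈ 3/(ζω_n) = 3/(0.553·366) = 0.0148 s.

t_s ≈ 0.0148 s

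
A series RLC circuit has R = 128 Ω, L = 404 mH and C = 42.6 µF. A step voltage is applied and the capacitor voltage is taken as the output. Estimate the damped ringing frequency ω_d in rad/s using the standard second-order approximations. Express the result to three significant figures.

ω_d ≈ 182 rad/s

For a series RLC circuit (capacitor voltage as output), ω_n = 1/√(LC) = 1/√(404 mH · 42.6 µF) = 241 rad/s.
ζ = (R/2)·√(C/L) = (128/2)·√(42.6 µF/404 mH) = 0.657.
ω_d = 241·√(1 − 0.657²) = 182 rad/s.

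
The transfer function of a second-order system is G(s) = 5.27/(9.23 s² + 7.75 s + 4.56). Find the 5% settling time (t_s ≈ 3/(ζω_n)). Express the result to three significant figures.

Dividing through by 9.23: denominator becomes s² + 0.8397 s + 0.4940.
So ω_n = √0.4940 = 0.703 rad/s and ζ = 0.8397/(2·0.703) = 0.597.
t_s ≈ 3/(ζω_n) = 7.15 s.

t_s ≈ 7.15 s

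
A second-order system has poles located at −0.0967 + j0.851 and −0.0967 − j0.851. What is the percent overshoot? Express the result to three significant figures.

%OS ≈ 70.0%

The poles are at −σ ± jω_d with σ = 0.0967 and ω_d = 0.851, so ω_n = √(σ²+ω_d²) = 0.856 rad/s and ζ = σ/ω_n = 0.113.
%OS = 100·exp(−πζ/√(1−ζ²)) = 70.0%.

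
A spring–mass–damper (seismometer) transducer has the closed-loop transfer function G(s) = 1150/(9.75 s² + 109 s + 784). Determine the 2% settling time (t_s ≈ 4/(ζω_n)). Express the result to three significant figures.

t_s ≈ 0.716 s

Dividing through by 9.75: denominator becomes s² + 11.18 s + 80.41.
So ω_n = √80.41 = 8.97 rad/s and ζ = 11.18/(2·8.97) = 0.623.
t_s ≈ 4/(ζω_n) = 0.716 s.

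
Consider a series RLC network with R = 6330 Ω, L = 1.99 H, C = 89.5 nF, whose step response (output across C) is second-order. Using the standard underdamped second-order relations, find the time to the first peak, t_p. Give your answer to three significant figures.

t_p ≈ 0.00179 s

For a series RLC circuit (capacitor voltage as output), ω_n = 1/√(LC) = 1/√(1.99 H · 89.5 nF) = 2370 rad/s.
ζ = (R/2)·√(C/L) = (6330/2)·√(89.5 nF/1.99 H) = 0.671.
ω_d = ω_n√(1−ζ²) = 1760 rad/s. t_p = π/ω_d = 0.00179 s.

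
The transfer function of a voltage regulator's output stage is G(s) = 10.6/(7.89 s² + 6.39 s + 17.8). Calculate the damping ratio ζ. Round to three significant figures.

ζ ≈ 0.270

Dividing through by 7.89: denominator becomes s² + 0.8099 s + 2.256.
So ω_n = √2.256 = 1.50 rad/s and ζ = 0.8099/(2·1.50) = 0.270.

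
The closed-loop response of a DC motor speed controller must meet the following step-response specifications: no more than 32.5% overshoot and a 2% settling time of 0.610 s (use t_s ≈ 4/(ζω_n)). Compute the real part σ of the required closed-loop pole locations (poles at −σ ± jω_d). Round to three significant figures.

The settling-time spec alone fixes σ = ζω_n = 4/t_s = 4/0.610 = 6.56.
(Overshoot then fixes ζ = 0.337 and hence ω_d = σ·√(1−ζ²)/ζ = 18.3 rad/s.)

σ ≈ 6.56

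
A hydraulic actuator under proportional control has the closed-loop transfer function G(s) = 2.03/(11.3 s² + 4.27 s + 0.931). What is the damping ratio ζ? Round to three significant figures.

ζ ≈ 0.658

Dividing through by 11.3: denominator becomes s² + 0.3779 s + 0.08239.
So ω_n = √0.08239 = 0.287 rad/s and ζ = 0.3779/(2·0.287) = 0.658.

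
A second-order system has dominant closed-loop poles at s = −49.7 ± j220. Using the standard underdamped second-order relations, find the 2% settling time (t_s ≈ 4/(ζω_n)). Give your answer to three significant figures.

t_s ≈ 0.0805 s

For poles at −σ ± jω_d, ζω_n = σ = 49.7, so t_s ≈ 4/σ = 0.0805 s.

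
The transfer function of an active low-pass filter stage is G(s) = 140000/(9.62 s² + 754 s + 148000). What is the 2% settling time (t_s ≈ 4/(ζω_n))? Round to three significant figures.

Dividing through by 9.62: denominator becomes s² + 78.38 s + 15380.
So ω_n = √15380 = 124 rad/s and ζ = 78.38/(2·124) = 0.316.
t_s ≈ 4/(ζω_n) = 0.102 s.

t_s ≈ 0.102 s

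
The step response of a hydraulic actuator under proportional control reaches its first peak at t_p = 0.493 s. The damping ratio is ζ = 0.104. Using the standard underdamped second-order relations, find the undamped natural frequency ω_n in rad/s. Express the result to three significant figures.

Peak time t_p = π/ω_d, so ω_d = π/t_p = π/0.493 = 6.37 rad/s.
ω_n = ω_d/√(1−ζ²) = 6.37/√0.989 = 6.41 rad/s.

ω_n ≈ 6.41 rad/s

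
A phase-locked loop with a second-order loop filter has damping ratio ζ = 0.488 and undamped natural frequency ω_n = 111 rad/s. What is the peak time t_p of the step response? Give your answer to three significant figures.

t_p ≈ 0.0324 s

The damped frequency is ω_d = ω_n√(1−ζ²) = 111·√(1−0.238) = 96.9 rad/s.
Peak time t_p = π/ω_d = π/96.9 = 0.0324 s.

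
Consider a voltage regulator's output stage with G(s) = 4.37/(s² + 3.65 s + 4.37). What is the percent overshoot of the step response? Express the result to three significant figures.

ω_n = √4.37 = 2.09 rad/s; ζ = 3.65/(2·2.09) = 0.873.
Overshoot: exp(−π·0.873/√(1−0.873²)) = 0.00361, i.e. 0.361%.

%OS ≈ 0.361%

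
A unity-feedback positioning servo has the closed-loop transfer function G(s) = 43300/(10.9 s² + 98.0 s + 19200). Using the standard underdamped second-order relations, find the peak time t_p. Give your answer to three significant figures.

t_p ≈ 0.0753 s

Dividing through by 10.9: denominator becomes s² + 8.991 s + 1761.
So ω_n = √1761 = 42.0 rad/s and ζ = 8.991/(2·42.0) = 0.107.
ω_d = ω_n√(1−ζ²) = 41.7 rad/s. t_p = π/ω_d = 0.0753 s.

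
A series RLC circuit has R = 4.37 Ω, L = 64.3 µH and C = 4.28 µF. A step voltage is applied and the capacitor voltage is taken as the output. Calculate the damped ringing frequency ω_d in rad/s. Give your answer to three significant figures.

ω_d ≈ 49800 rad/s

For a series RLC circuit (capacitor voltage as output), ω_n = 1/√(LC) = 1/√(64.3 µH · 4.28 µF) = 60300 rad/s.
ζ = (R/2)·√(C/L) = (4.37/2)·√(4.28 µF/64.3 µH) = 0.564.
ω_d = 60300·√(1 − 0.564²) = 49800 rad/s.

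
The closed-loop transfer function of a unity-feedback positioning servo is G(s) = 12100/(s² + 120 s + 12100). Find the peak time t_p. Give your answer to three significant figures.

t_p ≈ 0.0341 s

Matching coefficients with s² + 2ζω_n s + ω_n² gives ω_n² = 12100 ⇒ ω_n = 110 rad/s, and ζ = 120/(2ω_n) = 0.545.
ω_d = ω_n√(1−ζ²) = 92.2 rad/s. Then t_p = π/ω_d = 0.0341 s.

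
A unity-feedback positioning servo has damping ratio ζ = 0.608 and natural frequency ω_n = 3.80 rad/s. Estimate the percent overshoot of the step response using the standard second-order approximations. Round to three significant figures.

%OS ≈ 9.02%

For an underdamped second-order system, %OS = 100·exp(−πζ/√(1−ζ²)).
πζ/√(1−ζ²) = π·0.608/√(1−0.370) = 2.406, so %OS = 100·e^(−2.406) = 9.02%.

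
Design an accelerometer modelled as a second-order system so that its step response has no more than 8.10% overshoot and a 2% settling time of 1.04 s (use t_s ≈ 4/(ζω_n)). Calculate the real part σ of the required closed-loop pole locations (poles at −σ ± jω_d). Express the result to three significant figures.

The settling-time spec alone fixes σ = ζω_n = 4/t_s = 4/1.04 = 3.85.
(Overshoot then fixes ζ = 0.625 and hence ω_d = σ·√(1−ζ²)/ζ = 4.81 rad/s.)

σ ≈ 3.85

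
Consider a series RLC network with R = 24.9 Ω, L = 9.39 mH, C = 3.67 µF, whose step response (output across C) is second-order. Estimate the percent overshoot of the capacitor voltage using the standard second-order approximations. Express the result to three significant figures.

%OS ≈ 45.0%

For a series RLC circuit (capacitor voltage as output), ω_n = 1/√(LC) = 1/√(9.39 mH · 3.67 µF) = 5390 rad/s.
ζ = (R/2)·√(C/L) = (24.9/2)·√(3.67 µF/9.39 mH) = 0.246.
Overshoot: exp(−π·0.246/√(1−0.246²)) = 0.450, i.e. 45.0%.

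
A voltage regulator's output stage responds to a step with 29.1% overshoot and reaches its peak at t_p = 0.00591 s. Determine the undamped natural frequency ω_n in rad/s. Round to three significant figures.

ω_n ≈ 571 rad/s

ζ from %OS: ζ = |ln 0.291|/√(π²+ln²0.291) = 0.366.
From t_p = π/ω_d, ω_d = π/0.00591 = 532 rad/s, so ω_n = ω_d/√(1−ζ²) = 571 rad/s.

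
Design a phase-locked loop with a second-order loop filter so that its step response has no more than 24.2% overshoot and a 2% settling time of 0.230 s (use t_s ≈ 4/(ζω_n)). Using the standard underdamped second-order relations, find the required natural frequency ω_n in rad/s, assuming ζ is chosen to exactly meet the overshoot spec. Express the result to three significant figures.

ω_n ≈ 42.3 rad/s

Inverting the overshoot relation: ζ = |ln 0.242|/√(π² + ln²0.242) = 0.412.
Then ω_n = 4/(ζ t_s) = 4/(0.412 × 0.230) = 42.3 rad/s.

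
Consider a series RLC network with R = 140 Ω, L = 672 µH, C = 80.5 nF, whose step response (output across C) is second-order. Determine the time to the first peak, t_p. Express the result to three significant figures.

For a series RLC circuit (capacitor voltage as output), ω_n = 1/√(LC) = 1/√(672 µH · 80.5 nF) = 136000 rad/s.
ζ = (R/2)·√(C/L) = (140/2)·√(80.5 nF/672 µH) = 0.766.
The damped frequency ω_d = ω_n√(1−ζ²) = 87400 rad/s. t_p = π/ω_d = 0.0000360 s.

t_p ≈ 0.0000360 s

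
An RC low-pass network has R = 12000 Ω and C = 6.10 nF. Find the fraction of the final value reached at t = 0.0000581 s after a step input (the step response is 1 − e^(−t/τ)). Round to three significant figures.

y/y_∞ ≈ 0.548

τ = RC = 12000 × 6.10 nF = 0.0000732 s.
y(t)/y_∞ = 1 − e^(−t/τ) = 1 − e^(−0.0000581/0.0000732) = 1 − e^(−0.794) = 0.548.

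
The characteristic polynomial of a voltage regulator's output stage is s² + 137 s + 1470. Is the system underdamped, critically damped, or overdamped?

overdamped

a² − 4b = 13000 > 0 (two distinct real roots); the system is overdamped.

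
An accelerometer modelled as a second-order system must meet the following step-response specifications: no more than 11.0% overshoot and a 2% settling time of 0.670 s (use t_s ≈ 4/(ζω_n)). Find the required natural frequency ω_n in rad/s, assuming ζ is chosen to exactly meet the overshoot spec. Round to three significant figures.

ω_n ≈ 10.4 rad/s

ζ = −ln(OS)/√(π² + (ln OS)²). With OS = 0.110, ln OS = −2.207 and ζ = 2.207/3.839 = 0.575.
Then ω_n = 4/(ζ t_s) = 4/(0.575 × 0.670) = 10.4 rad/s.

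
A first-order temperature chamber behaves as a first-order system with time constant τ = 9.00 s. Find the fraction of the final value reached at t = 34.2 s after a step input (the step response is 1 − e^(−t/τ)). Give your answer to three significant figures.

y(t)/y_∞ = 1 − e^(−t/τ) = 1 − e^(−34.2/9.00) = 1 − e^(−3.80) = 0.978.

y/y_∞ ≈ 0.978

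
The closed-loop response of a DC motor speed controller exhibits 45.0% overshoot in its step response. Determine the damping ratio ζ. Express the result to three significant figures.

ζ = −ln(OS)/√(π² + (ln OS)²). With OS = 0.450, ln OS = −0.7985 and ζ = 0.7985/3.241 = 0.246.

ζ ≈ 0.246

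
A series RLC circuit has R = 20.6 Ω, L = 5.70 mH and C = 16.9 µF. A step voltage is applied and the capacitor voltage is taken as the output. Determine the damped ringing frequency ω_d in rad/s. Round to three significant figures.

ω_d ≈ 2670 rad/s

For a series RLC circuit (capacitor voltage as output), ω_n = 1/√(LC) = 1/√(5.70 mH · 16.9 µF) = 3220 rad/s.
ζ = (R/2)·√(C/L) = (20.6/2)·√(16.9 µF/5.70 mH) = 0.561.
ω_d = 3220·√(1 − 0.561²) = 2670 rad/s.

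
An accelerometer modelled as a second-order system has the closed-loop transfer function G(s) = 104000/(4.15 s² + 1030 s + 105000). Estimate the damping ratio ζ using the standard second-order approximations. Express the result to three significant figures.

ζ ≈ 0.780

Dividing through by 4.15: denominator becomes s² + 248.2 s + 25300.
So ω_n = √25300 = 159 rad/s and ζ = 248.2/(2·159) = 0.780.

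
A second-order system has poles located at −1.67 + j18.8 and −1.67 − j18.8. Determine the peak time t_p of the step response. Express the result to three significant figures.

t_p = π/ω_d with ω_d = 18.8 (the imaginary part), so t_p = 0.167 s.

t_p ≈ 0.167 s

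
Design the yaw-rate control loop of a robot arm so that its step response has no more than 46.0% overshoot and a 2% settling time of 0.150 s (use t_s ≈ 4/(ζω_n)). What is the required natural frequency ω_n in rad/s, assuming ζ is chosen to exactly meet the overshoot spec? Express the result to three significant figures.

ω_n ≈ 111 rad/s

From %OS = 100·exp(−πζ/√(1−ζ²)), invert to get ζ = −ln(OS)/√(π² + ln²(OS)) with OS = 0.460.
−ln 0.460 = 0.7765, so ζ = 0.7765/√(π² + 0.6030) = 0.240.
Then ω_n = 4/(ζ t_s) = 4/(0.240 × 0.150) = 111 rad/s.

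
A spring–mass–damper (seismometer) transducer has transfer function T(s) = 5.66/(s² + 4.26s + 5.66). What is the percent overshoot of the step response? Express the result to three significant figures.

Comparing the denominator to s² + 2ζω_n s + ω_n²: ω_n = √5.66 = 2.38 rad/s, and 2ζω_n = 4.26 so ζ = 4.26/(2·2.38) = 0.895.
%OS = 100·exp(−πζ/√(1−ζ²)) = 0.181%.

%OS ≈ 0.181%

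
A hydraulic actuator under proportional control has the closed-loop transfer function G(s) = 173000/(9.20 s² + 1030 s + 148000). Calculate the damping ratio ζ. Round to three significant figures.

Dividing through by 9.20: denominator becomes s² + 112.0 s + 16090.
So ω_n = √16090 = 127 rad/s and ζ = 112.0/(2·127) = 0.441.

ζ ≈ 0.441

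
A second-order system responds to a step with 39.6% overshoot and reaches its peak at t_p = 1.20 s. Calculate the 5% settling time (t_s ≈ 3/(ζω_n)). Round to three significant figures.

t_s ≈ 3.89 s

ζ from %OS: ζ = |ln 0.396|/√(π²+ln²0.396) = 0.283.
From t_p = π/ω_d, ω_d = π/1.20 = 2.62 rad/s, so ω_n = ω_d/√(1−ζ²) = 2.73 rad/s.
t_s ≈ 3/(ζω_n) = 3/(0.283·2.73) = 3.89 s.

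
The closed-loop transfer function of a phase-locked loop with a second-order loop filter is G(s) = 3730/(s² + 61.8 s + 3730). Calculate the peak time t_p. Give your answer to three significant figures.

Matching coefficients with s² + 2ζω_n s + ω_n² gives ω_n² = 3730 ⇒ ω_n = 61.1 rad/s, and ζ = 61.8/(2ω_n) = 0.506.
ω_d = ω_n√(1−ζ²) = 52.7 rad/s. Then t_p = π/ω_d = 0.0596 s.

t_p ≈ 0.0596 s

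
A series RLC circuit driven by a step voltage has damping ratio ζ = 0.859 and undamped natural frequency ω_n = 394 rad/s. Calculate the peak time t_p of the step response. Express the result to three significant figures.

t_p ≈ 0.0156 s

The damped frequency is ω_d = ω_n√(1−ζ²) = 394·√(1−0.738) = 202 rad/s.
Peak time t_p = π/ω_d = π/202 = 0.0156 s.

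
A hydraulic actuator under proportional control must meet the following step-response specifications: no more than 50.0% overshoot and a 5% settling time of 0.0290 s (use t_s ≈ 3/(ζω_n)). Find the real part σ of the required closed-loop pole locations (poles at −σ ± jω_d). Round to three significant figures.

The settling-time spec alone fixes σ = ζω_n = 3/t_s = 3/0.0290 = 103.
(Overshoot then fixes ζ = 0.215 and hence ω_d = σ·√(1−ζ²)/ζ = 469 rad/s.)

σ ≈ 103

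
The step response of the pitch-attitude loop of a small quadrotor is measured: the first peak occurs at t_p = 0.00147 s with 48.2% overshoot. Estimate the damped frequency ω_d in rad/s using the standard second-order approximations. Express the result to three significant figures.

ω_d ≈ 2140 rad/s

t_p = π/ω_d, so ω_d = π/0.00147 = 2140 rad/s.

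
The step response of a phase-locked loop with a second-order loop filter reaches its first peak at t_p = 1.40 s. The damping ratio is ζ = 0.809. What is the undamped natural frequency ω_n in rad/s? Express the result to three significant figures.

ω_n ≈ 3.82 rad/s

Peak time t_p = π/ω_d, so ω_d = π/t_p = π/1.40 = 2.24 rad/s.
ω_n = ω_d/√(1−ζ²) = 2.24/√0.346 = 3.82 rad/s.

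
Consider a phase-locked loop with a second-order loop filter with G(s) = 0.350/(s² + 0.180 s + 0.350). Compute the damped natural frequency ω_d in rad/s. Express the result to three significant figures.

ω_d ≈ 0.585 rad/s

ω_n = √0.350 = 0.592 rad/s; ζ = 0.180/(2·0.592) = 0.152.
The damped frequency ω_d = ω_n√(1−ζ²) = 0.585 rad/s.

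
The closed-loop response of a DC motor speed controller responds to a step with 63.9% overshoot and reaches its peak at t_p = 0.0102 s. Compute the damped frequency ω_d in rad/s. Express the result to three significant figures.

ω_d ≈ 308 rad/s

t_p = π/ω_d, so ω_d = π/0.0102 = 308 rad/s.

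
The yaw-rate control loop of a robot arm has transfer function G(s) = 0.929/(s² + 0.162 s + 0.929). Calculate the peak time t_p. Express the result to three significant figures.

t_p ≈ 3.27 s

Comparing the denominator to s² + 2ζω_n s + ω_n²: ω_n = √0.929 = 0.964 rad/s, and 2ζω_n = 0.162 so ζ = 0.162/(2·0.964) = 0.0840.
ω_d = ω_n√(1−ζ²) = 0.960 rad/s. Then t_p = π/ω_d = 3.27 s.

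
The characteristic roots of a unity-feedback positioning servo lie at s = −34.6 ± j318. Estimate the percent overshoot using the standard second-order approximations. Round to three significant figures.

|pole| = ω_n = √(34.6² + 318²) = 320 rad/s; ζ = cos θ = σ/ω_n = 0.108.
Overshoot: exp(−π·0.108/√(1−0.108²)) = 0.710, i.e. 71.0%.

%OS ≈ 71.0%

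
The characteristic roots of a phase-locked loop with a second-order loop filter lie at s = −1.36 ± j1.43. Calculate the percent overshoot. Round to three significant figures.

|pole| = ω_n = √(1.36² + 1.43²) = 1.97 rad/s; ζ = cos θ = σ/ω_n = 0.689.
%OS = 100·exp(−πζ/√(1−ζ²)) = 5.04%.

%OS ≈ 5.04%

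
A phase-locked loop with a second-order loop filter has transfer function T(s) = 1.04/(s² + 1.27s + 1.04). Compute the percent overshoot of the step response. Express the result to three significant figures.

%OS ≈ 8.21%

ω_n = √1.04 = 1.02 rad/s; ζ = 1.27/(2·1.02) = 0.623.
Overshoot: exp(−π·0.623/√(1−0.623²)) = 0.0821, i.e. 8.21%.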